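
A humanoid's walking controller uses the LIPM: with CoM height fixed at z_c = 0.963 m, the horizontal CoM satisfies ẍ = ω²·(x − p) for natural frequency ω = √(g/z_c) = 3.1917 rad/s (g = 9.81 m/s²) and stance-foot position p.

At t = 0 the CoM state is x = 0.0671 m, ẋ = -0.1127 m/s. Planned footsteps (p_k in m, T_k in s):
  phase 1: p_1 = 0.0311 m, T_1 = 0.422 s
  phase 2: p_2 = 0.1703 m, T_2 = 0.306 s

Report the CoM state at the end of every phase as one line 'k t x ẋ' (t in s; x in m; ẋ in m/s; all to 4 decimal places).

phase 1: p=0.0311, T=0.422, ωT=1.346897, cosh=2.052761, sinh=1.792715; start (x,ẋ)=(0.067100, -0.112700) → end (x,ẋ)=(0.041698, -0.025361)
phase 2: p=0.1703, T=0.306, ωT=0.976660, cosh=1.516069, sinh=1.139503; start (x,ẋ)=(0.041698, -0.025361) → end (x,ẋ)=(-0.033724, -0.506168)

1 0.4220 0.0417 -0.0254
2 0.7280 -0.0337 -0.5062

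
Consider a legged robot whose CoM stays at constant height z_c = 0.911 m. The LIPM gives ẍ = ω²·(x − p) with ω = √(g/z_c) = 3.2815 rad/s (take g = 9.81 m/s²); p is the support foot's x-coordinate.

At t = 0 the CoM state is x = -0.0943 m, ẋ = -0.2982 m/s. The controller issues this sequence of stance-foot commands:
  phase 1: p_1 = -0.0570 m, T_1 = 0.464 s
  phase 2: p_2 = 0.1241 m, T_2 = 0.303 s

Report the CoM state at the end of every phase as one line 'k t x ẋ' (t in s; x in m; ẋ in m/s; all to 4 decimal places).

1 0.4640 -0.3449 -0.9832
2 0.7670 -0.9460 -3.3059

phase 1: p=-0.0570, T=0.464, ωT=1.522616, cosh=2.401171, sinh=2.183031; start (x,ẋ)=(-0.094300, -0.298200) → end (x,ẋ)=(-0.344942, -0.983232)
phase 2: p=0.1241, T=0.303, ωT=0.994294, cosh=1.536401, sinh=1.166416; start (x,ẋ)=(-0.344942, -0.983232) → end (x,ẋ)=(-0.946029, -3.305943)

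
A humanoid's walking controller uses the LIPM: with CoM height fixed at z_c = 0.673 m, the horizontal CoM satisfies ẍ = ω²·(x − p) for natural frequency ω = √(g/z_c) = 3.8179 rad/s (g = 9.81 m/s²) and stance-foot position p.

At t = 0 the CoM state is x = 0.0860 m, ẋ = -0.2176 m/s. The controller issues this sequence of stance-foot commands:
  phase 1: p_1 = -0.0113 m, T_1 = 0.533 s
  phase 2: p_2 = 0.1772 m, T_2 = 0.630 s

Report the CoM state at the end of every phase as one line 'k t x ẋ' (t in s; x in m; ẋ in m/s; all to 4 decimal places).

phase 1: p=-0.0113, T=0.533, ωT=2.034941, cosh=3.891243, sinh=3.760555; start (x,ẋ)=(0.086000, -0.217600) → end (x,ẋ)=(0.152986, 0.550243)
phase 2: p=0.1772, T=0.630, ωT=2.405277, cosh=5.585870, sinh=5.495629; start (x,ẋ)=(0.152986, 0.550243) → end (x,ẋ)=(0.833986, 2.565539)

1 0.5330 0.1530 0.5502
2 1.1630 0.8340 2.5655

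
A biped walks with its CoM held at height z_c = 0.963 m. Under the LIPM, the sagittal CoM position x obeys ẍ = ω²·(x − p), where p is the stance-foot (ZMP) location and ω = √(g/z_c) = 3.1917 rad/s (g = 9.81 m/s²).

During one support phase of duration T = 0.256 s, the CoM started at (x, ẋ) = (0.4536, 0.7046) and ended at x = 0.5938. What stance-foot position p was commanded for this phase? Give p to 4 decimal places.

ωT = 3.1917·0.256 = 0.817075; cosh(ωT) = 1.352795, sinh(ωT) = 0.911074
x(T) = p + (x₀−p)·cosh(ωT) + (ẋ₀/ω)·sinh(ωT) ⇒ p·(1 − cosh) = x(T) − x₀·cosh − (ẋ₀/ω)·sinh
numerator   = 0.5938 − (0.4536)·1.352795 − (0.7046/3.1917)·0.911074 = -0.220957
denominator = 1 − 1.352795 = -0.352795
p = -0.220957 / -0.352795 = 0.6263

p = 0.6263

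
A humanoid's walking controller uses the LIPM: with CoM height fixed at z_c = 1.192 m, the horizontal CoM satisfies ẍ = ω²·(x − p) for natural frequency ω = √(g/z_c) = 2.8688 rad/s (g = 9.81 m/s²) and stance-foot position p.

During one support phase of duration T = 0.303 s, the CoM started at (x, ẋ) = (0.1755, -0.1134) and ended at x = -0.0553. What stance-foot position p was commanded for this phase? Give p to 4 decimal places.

ωT = 2.8688·0.303 = 0.869246; cosh(ωT) = 1.402190, sinh(ωT) = 0.982923
x(T) = p + (x₀−p)·cosh(ωT) + (ẋ₀/ω)·sinh(ωT) ⇒ p·(1 − cosh) = x(T) − x₀·cosh − (ẋ₀/ω)·sinh
numerator   = -0.0553 − (0.1755)·1.402190 − (-0.1134/2.8688)·0.982923 = -0.262531
denominator = 1 − 1.402190 = -0.402190
p = -0.262531 / -0.402190 = 0.6528

p = 0.6528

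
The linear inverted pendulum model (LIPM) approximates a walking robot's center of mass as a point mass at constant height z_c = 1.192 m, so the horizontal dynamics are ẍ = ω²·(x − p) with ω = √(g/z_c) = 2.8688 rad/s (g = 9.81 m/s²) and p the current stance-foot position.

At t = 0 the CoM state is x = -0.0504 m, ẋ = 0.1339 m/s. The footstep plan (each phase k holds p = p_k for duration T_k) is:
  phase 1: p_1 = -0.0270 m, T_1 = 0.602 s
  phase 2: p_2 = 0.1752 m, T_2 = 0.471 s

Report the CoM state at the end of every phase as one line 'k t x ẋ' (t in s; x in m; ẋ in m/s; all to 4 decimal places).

phase 1: p=-0.0270, T=0.602, ωT=1.727018, cosh=2.900835, sinh=2.723021; start (x,ẋ)=(-0.050400, 0.133900) → end (x,ẋ)=(0.032216, 0.205626)
phase 2: p=0.1752, T=0.471, ωT=1.351205, cosh=2.060502, sinh=1.801574; start (x,ẋ)=(0.032216, 0.205626) → end (x,ẋ)=(0.009712, -0.315299)

1 0.6020 0.0322 0.2056
2 1.0730 0.0097 -0.3153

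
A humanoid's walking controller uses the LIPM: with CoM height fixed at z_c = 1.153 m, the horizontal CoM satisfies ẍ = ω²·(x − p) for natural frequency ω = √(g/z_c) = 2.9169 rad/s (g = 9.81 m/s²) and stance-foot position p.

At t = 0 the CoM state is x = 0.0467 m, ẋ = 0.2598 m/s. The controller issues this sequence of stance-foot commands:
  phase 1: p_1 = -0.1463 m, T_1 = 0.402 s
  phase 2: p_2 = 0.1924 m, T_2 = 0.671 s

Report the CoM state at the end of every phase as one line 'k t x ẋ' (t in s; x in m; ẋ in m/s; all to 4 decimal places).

1 0.4020 0.3254 1.2820
2 1.0730 2.1973 5.9743

phase 1: p=-0.1463, T=0.402, ωT=1.172594, cosh=1.769962, sinh=1.460399; start (x,ẋ)=(0.046700, 0.259800) → end (x,ẋ)=(0.325376, 1.281985)
phase 2: p=0.1924, T=0.671, ωT=1.957240, cosh=3.610503, sinh=3.469256; start (x,ẋ)=(0.325376, 1.281985) → end (x,ẋ)=(2.197257, 5.974259)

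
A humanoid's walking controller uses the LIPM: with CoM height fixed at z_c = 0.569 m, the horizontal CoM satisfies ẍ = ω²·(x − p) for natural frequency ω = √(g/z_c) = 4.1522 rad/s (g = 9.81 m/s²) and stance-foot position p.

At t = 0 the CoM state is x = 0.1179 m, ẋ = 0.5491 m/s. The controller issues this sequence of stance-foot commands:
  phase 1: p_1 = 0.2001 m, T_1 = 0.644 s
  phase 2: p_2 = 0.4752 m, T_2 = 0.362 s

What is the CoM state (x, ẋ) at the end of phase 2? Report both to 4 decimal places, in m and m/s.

x = 1.4554, ẋ = 4.3379

phase 1: p=0.2001, T=0.644, ωT=2.674017, cosh=7.283531, sinh=7.214557; start (x,ẋ)=(0.117900, 0.549100) → end (x,ẋ)=(0.555469, 1.536981)
phase 2: p=0.4752, T=0.362, ωT=1.503096, cosh=2.359014, sinh=2.136574; start (x,ẋ)=(0.555469, 1.536981) → end (x,ẋ)=(1.455432, 4.337868)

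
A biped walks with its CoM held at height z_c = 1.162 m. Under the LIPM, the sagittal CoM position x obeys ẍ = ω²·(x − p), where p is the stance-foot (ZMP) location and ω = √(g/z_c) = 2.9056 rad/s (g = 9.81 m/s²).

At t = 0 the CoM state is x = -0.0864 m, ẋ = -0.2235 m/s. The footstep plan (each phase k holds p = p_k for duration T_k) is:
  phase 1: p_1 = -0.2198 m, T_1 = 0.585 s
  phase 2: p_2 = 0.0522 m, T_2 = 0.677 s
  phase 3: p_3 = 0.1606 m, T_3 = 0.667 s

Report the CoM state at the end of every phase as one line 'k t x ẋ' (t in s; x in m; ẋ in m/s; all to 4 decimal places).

1 0.5850 -0.0460 0.3932
2 1.2620 0.1685 0.4328
3 1.9290 0.6951 1.6120

phase 1: p=-0.2198, T=0.585, ωT=1.699776, cosh=2.827723, sinh=2.644998; start (x,ẋ)=(-0.086400, -0.223500) → end (x,ẋ)=(-0.046036, 0.393224)
phase 2: p=0.0522, T=0.677, ωT=1.967091, cosh=3.644856, sinh=3.504993; start (x,ẋ)=(-0.046036, 0.393224) → end (x,ẋ)=(0.168485, 0.432797)
phase 3: p=0.1606, T=0.667, ωT=1.938035, cosh=3.544539, sinh=3.400553; start (x,ẋ)=(0.168485, 0.432797) → end (x,ẋ)=(0.695070, 1.611974)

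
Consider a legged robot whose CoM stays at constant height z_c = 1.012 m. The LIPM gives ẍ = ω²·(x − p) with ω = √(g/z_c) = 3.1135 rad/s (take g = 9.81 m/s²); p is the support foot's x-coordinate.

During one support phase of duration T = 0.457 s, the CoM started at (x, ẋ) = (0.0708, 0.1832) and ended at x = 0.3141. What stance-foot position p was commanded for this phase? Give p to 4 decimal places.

p = -0.0366

ωT = 3.1135·0.457 = 1.422870; cosh(ωT) = 2.195015, sinh(ωT) = 1.953994
x(T) = p + (x₀−p)·cosh(ωT) + (ẋ₀/ω)·sinh(ωT) ⇒ p·(1 − cosh) = x(T) − x₀·cosh − (ẋ₀/ω)·sinh
numerator   = 0.3141 − (0.0708)·2.195015 − (0.1832/3.1135)·1.953994 = 0.043719
denominator = 1 − 2.195015 = -1.195015
p = 0.043719 / -1.195015 = -0.0366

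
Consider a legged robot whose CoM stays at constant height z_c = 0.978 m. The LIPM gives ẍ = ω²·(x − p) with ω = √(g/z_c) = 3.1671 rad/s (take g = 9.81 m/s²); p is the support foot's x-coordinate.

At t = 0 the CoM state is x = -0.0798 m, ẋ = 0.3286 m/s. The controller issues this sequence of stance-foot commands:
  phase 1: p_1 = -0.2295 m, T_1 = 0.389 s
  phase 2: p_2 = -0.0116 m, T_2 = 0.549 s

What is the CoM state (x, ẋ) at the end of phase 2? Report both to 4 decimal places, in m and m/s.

phase 1: p=-0.2295, T=0.389, ωT=1.232002, cosh=1.859897, sinh=1.568189; start (x,ẋ)=(-0.079800, 0.328600) → end (x,ẋ)=(0.211633, 1.354664)
phase 2: p=-0.0116, T=0.549, ωT=1.738738, cosh=2.932950, sinh=2.757208; start (x,ẋ)=(0.211633, 1.354664) → end (x,ẋ)=(1.822471, 5.922507)

x = 1.8225, ẋ = 5.9225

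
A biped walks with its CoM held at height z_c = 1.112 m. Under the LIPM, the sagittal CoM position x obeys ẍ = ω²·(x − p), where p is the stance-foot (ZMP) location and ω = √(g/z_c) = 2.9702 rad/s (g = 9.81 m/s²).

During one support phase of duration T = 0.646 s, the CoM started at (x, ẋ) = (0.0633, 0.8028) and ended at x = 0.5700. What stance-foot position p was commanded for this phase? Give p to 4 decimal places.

p = 0.2222

ωT = 2.9702·0.646 = 1.918749; cosh(ωT) = 3.479611, sinh(ωT) = 3.332821
x(T) = p + (x₀−p)·cosh(ωT) + (ẋ₀/ω)·sinh(ωT) ⇒ p·(1 − cosh) = x(T) − x₀·cosh − (ẋ₀/ω)·sinh
numerator   = 0.5700 − (0.0633)·3.479611 − (0.8028/2.9702)·3.332821 = -0.551070
denominator = 1 − 3.479611 = -2.479611
p = -0.551070 / -2.479611 = 0.2222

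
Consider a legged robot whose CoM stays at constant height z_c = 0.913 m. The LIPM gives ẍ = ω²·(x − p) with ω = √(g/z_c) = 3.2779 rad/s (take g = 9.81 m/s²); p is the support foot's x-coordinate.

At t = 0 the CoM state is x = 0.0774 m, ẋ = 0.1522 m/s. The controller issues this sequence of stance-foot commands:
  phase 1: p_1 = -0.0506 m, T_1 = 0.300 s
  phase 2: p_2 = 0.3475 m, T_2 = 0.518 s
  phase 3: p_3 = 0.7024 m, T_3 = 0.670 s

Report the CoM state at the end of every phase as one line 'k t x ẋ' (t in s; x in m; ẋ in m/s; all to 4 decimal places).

phase 1: p=-0.0506, T=0.300, ωT=0.983370, cosh=1.523750, sinh=1.149701; start (x,ẋ)=(0.077400, 0.152200) → end (x,ẋ)=(0.197823, 0.714296)
phase 2: p=0.3475, T=0.518, ωT=1.697952, cosh=2.822904, sinh=2.639846; start (x,ẋ)=(0.197823, 0.714296) → end (x,ẋ)=(0.500232, 0.721212)
phase 3: p=0.7024, T=0.670, ωT=2.196193, cosh=4.550973, sinh=4.439747; start (x,ẋ)=(0.500232, 0.721212) → end (x,ẋ)=(0.759185, 0.340062)

1 0.3000 0.1978 0.7143
2 0.8180 0.5002 0.7212
3 1.4880 0.7592 0.3401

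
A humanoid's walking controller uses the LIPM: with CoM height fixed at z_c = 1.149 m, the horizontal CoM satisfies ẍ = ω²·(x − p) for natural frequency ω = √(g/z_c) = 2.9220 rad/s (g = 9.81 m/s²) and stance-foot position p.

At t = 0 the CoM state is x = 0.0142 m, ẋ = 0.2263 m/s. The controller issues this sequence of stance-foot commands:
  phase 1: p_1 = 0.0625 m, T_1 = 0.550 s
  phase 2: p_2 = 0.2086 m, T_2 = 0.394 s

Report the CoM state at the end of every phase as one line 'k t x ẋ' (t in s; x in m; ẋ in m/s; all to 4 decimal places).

phase 1: p=0.0625, T=0.550, ωT=1.607100, cosh=2.594396, sinh=2.393928; start (x,ẋ)=(0.014200, 0.226300) → end (x,ẋ)=(0.122593, 0.249251)
phase 2: p=0.2086, T=0.394, ωT=1.151268, cosh=1.739218, sinh=1.422982; start (x,ẋ)=(0.122593, 0.249251) → end (x,ẋ)=(0.180398, 0.075888)

1 0.5500 0.1226 0.2493
2 0.9440 0.1804 0.0759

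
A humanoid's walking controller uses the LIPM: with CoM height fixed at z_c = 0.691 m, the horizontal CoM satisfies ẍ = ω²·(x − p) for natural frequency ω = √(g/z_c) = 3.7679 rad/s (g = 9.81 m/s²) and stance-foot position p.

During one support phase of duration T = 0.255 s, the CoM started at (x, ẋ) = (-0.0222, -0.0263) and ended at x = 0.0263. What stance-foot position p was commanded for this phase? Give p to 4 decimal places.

p = -0.1352

ωT = 3.7679·0.255 = 0.960815; cosh(ωT) = 1.498203, sinh(ωT) = 1.115622
x(T) = p + (x₀−p)·cosh(ωT) + (ẋ₀/ω)·sinh(ωT) ⇒ p·(1 − cosh) = x(T) − x₀·cosh − (ẋ₀/ω)·sinh
numerator   = 0.0263 − (-0.0222)·1.498203 − (-0.0263/3.7679)·1.115622 = 0.067347
denominator = 1 − 1.498203 = -0.498203
p = 0.067347 / -0.498203 = -0.1352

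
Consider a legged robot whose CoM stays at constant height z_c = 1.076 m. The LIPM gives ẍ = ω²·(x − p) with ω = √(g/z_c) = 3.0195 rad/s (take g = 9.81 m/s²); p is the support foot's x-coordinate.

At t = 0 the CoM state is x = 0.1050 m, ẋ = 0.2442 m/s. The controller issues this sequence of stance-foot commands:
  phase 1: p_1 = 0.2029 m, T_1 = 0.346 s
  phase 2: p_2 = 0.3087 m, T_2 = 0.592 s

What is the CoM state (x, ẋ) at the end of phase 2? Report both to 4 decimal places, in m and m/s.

phase 1: p=0.2029, T=0.346, ωT=1.044747, cosh=1.597230, sinh=1.245449; start (x,ẋ)=(0.105000, 0.244200) → end (x,ẋ)=(0.147256, 0.021878)
phase 2: p=0.3087, T=0.592, ωT=1.787544, cosh=3.071066, sinh=2.903695; start (x,ẋ)=(0.147256, 0.021878) → end (x,ẋ)=(-0.166067, -1.348306)

x = -0.1661, ẋ = -1.3483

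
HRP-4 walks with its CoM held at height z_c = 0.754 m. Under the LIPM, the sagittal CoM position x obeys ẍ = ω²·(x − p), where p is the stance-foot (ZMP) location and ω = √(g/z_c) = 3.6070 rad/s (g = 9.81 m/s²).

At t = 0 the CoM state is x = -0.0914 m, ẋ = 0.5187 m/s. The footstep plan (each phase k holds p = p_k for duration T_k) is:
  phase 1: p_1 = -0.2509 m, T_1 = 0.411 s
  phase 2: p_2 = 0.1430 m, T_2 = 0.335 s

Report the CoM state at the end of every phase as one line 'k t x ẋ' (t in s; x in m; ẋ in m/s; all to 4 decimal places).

1 0.4110 0.4187 2.4025
2 0.7460 1.6613 5.8969

phase 1: p=-0.2509, T=0.411, ωT=1.482477, cosh=2.315458, sinh=2.088383; start (x,ẋ)=(-0.091400, 0.518700) → end (x,ẋ)=(0.418733, 2.402509)
phase 2: p=0.1430, T=0.335, ωT=1.208345, cosh=1.823315, sinh=1.524624; start (x,ẋ)=(0.418733, 2.402509) → end (x,ẋ)=(1.661252, 5.896873)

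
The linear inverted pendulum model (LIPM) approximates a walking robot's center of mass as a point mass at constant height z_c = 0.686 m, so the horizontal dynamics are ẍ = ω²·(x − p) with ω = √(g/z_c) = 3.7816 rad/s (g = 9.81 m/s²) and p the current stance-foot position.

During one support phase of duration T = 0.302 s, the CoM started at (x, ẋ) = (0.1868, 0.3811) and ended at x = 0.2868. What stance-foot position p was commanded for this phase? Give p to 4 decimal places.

ωT = 3.7816·0.302 = 1.142043; cosh(ωT) = 1.726165, sinh(ωT) = 1.406999
x(T) = p + (x₀−p)·cosh(ωT) + (ẋ₀/ω)·sinh(ωT) ⇒ p·(1 − cosh) = x(T) − x₀·cosh − (ẋ₀/ω)·sinh
numerator   = 0.2868 − (0.1868)·1.726165 − (0.3811/3.7816)·1.406999 = -0.177441
denominator = 1 − 1.726165 = -0.726165
p = -0.177441 / -0.726165 = 0.2444

p = 0.2444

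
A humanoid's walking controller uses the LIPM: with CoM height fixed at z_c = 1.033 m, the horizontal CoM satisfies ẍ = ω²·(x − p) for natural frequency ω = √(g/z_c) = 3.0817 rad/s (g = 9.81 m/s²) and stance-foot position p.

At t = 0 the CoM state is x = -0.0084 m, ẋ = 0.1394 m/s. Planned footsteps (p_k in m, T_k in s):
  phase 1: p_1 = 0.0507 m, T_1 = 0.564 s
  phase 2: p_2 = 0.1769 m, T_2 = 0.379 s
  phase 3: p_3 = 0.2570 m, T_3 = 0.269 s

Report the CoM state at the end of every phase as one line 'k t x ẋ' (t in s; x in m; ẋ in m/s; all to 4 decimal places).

phase 1: p=0.0507, T=0.564, ωT=1.738079, cosh=2.931133, sinh=2.755275; start (x,ẋ)=(-0.008400, 0.139400) → end (x,ẋ)=(0.002104, -0.093214)
phase 2: p=0.1769, T=0.379, ωT=1.167964, cosh=1.763220, sinh=1.452220; start (x,ẋ)=(0.002104, -0.093214) → end (x,ẋ)=(-0.175229, -0.946622)
phase 3: p=0.2570, T=0.269, ωT=0.828977, cosh=1.363735, sinh=0.927240; start (x,ẋ)=(-0.175229, -0.946622) → end (x,ẋ)=(-0.617271, -2.526026)

1 0.5640 0.0021 -0.0932
2 0.9430 -0.1752 -0.9466
3 1.2120 -0.6173 -2.5260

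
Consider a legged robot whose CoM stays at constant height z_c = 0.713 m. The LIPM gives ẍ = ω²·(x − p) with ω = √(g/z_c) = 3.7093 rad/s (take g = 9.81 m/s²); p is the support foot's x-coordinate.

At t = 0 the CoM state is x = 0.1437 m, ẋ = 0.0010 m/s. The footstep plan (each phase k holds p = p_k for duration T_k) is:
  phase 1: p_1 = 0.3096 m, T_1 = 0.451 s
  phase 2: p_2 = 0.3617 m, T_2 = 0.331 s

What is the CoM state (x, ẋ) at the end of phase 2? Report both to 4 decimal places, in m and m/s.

phase 1: p=0.3096, T=0.451, ωT=1.672894, cosh=2.757634, sinh=2.569931; start (x,ẋ)=(0.143700, 0.001000) → end (x,ẋ)=(-0.147199, -1.578708)
phase 2: p=0.3617, T=0.331, ωT=1.227778, cosh=1.853290, sinh=1.560347; start (x,ẋ)=(-0.147199, -1.578708) → end (x,ẋ)=(-1.245533, -5.871205)

x = -1.2455, ẋ = -5.8712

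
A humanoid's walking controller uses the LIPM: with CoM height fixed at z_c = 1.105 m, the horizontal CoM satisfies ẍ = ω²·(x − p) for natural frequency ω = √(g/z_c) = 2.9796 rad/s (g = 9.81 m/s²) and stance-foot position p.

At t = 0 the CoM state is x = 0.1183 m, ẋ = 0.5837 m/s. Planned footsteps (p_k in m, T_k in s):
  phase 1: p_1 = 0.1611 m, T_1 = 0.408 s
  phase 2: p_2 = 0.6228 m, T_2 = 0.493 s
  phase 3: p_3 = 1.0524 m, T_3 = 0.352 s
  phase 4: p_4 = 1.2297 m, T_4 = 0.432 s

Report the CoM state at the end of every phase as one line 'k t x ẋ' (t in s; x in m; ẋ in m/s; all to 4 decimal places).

phase 1: p=0.1611, T=0.408, ωT=1.215677, cosh=1.834543, sinh=1.538033; start (x,ẋ)=(0.118300, 0.583700) → end (x,ẋ)=(0.383880, 0.874682)
phase 2: p=0.6228, T=0.493, ωT=1.468943, cosh=2.287404, sinh=2.057235; start (x,ẋ)=(0.383880, 0.874682) → end (x,ẋ)=(0.680210, 0.536236)
phase 3: p=1.0524, T=0.352, ωT=1.048819, cosh=1.602315, sinh=1.251964; start (x,ẋ)=(0.680210, 0.536236) → end (x,ẋ)=(0.681349, -0.529180)
phase 4: p=1.2297, T=0.432, ωT=1.287187, cosh=1.949314, sinh=1.673268; start (x,ẋ)=(0.681349, -0.529180) → end (x,ẋ)=(-0.136382, -3.765435)

1 0.4080 0.3839 0.8747
2 0.9010 0.6802 0.5362
3 1.2530 0.6813 -0.5292
4 1.6850 -0.1364 -3.7654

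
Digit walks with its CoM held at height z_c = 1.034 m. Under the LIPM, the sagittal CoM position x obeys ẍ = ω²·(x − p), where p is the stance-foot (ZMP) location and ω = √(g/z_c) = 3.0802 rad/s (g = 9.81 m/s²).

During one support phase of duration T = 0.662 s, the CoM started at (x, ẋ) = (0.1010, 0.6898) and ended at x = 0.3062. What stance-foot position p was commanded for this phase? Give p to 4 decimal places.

ωT = 3.0802·0.662 = 2.039092; cosh(ωT) = 3.906890, sinh(ωT) = 3.776743
x(T) = p + (x₀−p)·cosh(ωT) + (ẋ₀/ω)·sinh(ωT) ⇒ p·(1 − cosh) = x(T) − x₀·cosh − (ẋ₀/ω)·sinh
numerator   = 0.3062 − (0.1010)·3.906890 − (0.6898/3.0802)·3.776743 = -0.934184
denominator = 1 − 3.906890 = -2.906890
p = -0.934184 / -2.906890 = 0.3214

p = 0.3214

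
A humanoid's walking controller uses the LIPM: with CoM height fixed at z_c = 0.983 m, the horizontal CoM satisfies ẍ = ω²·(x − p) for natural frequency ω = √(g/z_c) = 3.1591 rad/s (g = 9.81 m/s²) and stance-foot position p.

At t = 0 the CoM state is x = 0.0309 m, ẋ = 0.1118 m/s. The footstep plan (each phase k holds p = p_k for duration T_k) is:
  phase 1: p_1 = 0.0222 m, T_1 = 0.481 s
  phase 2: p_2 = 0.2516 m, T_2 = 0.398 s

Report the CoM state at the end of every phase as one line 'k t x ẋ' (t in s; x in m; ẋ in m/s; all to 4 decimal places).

phase 1: p=0.0222, T=0.481, ωT=1.519527, cosh=2.394439, sinh=2.175624; start (x,ẋ)=(0.030900, 0.111800) → end (x,ẋ)=(0.120027, 0.327494)
phase 2: p=0.2516, T=0.398, ωT=1.257322, cosh=1.900204, sinh=1.615789; start (x,ẋ)=(0.120027, 0.327494) → end (x,ẋ)=(0.169087, -0.049304)

1 0.4810 0.1200 0.3275
2 0.8790 0.1691 -0.0493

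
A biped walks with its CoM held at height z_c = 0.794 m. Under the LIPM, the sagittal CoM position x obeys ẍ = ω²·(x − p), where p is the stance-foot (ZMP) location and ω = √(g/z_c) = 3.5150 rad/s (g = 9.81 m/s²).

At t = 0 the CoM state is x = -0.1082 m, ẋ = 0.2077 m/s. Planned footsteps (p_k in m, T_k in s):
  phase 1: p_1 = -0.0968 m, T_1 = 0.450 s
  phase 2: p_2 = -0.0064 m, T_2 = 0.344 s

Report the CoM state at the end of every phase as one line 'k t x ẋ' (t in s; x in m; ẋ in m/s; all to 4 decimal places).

phase 1: p=-0.0968, T=0.450, ωT=1.581750, cosh=2.534537, sinh=2.328922; start (x,ẋ)=(-0.108200, 0.207700) → end (x,ẋ)=(0.011921, 0.433101)
phase 2: p=-0.0064, T=0.344, ωT=1.209160, cosh=1.824558, sinh=1.526111; start (x,ẋ)=(0.011921, 0.433101) → end (x,ẋ)=(0.215068, 0.888499)

1 0.4500 0.0119 0.4331
2 0.7940 0.2151 0.8885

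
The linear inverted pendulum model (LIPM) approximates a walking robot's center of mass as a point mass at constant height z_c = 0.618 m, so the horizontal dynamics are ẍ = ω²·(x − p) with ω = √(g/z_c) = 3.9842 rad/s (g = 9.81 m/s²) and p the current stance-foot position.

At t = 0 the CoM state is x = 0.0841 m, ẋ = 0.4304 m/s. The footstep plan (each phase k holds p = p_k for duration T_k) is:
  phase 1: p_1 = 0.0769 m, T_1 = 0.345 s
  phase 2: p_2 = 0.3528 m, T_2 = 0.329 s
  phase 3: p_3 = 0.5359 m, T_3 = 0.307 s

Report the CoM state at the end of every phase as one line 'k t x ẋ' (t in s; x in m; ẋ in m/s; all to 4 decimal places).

phase 1: p=0.0769, T=0.345, ωT=1.374549, cosh=2.103124, sinh=1.850170; start (x,ẋ)=(0.084100, 0.430400) → end (x,ẋ)=(0.291910, 0.958259)
phase 2: p=0.3528, T=0.329, ωT=1.310802, cosh=1.989375, sinh=1.719771; start (x,ẋ)=(0.291910, 0.958259) → end (x,ẋ)=(0.645298, 1.489125)
phase 3: p=0.5359, T=0.307, ωT=1.223149, cosh=1.846087, sinh=1.551785; start (x,ẋ)=(0.645298, 1.489125) → end (x,ẋ)=(1.317849, 3.425419)

1 0.3450 0.2919 0.9583
2 0.6740 0.6453 1.4891
3 0.9810 1.3178 3.4254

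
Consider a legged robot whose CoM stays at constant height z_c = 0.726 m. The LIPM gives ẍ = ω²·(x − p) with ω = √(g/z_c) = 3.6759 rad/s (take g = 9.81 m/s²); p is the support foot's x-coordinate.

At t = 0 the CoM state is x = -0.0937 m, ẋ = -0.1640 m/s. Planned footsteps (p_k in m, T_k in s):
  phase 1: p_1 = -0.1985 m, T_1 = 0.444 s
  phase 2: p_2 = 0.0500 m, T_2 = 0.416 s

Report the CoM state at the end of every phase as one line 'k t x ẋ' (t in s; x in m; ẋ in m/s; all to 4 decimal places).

1 0.4440 -0.0300 0.5121
2 0.8600 0.1631 0.5905

phase 1: p=-0.1985, T=0.444, ωT=1.632100, cosh=2.655060, sinh=2.459542; start (x,ẋ)=(-0.093700, -0.164000) → end (x,ẋ)=(-0.029982, 0.512070)
phase 2: p=0.0500, T=0.416, ωT=1.529174, cosh=2.415540, sinh=2.198826; start (x,ẋ)=(-0.029982, 0.512070) → end (x,ẋ)=(0.163107, 0.590458)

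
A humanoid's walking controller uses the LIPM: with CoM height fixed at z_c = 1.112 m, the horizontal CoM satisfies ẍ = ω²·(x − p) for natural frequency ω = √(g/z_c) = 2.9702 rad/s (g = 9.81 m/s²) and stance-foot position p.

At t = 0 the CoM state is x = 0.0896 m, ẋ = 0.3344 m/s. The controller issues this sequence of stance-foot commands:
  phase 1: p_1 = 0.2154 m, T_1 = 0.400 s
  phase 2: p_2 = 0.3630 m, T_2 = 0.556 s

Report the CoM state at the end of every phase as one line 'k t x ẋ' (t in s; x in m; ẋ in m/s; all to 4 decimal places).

phase 1: p=0.2154, T=0.400, ωT=1.188080, cosh=1.792791, sinh=1.487985; start (x,ẋ)=(0.089600, 0.334400) → end (x,ẋ)=(0.157392, 0.043522)
phase 2: p=0.3630, T=0.556, ωT=1.651431, cosh=2.703106, sinh=2.511331; start (x,ẋ)=(0.157392, 0.043522) → end (x,ẋ)=(-0.155983, -1.416020)

1 0.4000 0.1574 0.0435
2 0.9560 -0.1560 -1.4160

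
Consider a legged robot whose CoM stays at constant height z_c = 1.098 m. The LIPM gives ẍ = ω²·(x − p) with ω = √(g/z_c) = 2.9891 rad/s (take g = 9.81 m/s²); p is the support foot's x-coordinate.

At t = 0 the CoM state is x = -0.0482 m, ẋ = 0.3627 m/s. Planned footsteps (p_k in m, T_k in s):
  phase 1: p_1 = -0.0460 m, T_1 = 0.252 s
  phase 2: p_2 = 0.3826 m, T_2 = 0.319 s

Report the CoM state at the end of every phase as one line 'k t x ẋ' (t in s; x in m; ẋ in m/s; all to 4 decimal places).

1 0.2520 0.0514 0.4651
2 0.5710 0.0610 -0.4005

phase 1: p=-0.0460, T=0.252, ωT=0.753253, cosh=1.297365, sinh=0.826533; start (x,ẋ)=(-0.048200, 0.362700) → end (x,ẋ)=(0.051438, 0.465119)
phase 2: p=0.3826, T=0.319, ωT=0.953523, cosh=1.490108, sinh=1.104727; start (x,ẋ)=(0.051438, 0.465119) → end (x,ẋ)=(0.061034, -0.400465)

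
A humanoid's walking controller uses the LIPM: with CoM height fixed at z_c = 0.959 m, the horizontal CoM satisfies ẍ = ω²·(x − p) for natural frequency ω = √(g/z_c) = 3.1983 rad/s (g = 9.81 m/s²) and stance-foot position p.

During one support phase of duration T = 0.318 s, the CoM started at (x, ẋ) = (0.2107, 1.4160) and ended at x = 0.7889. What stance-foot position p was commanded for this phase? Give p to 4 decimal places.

ωT = 3.1983·0.318 = 1.017059; cosh(ωT) = 1.563354, sinh(ωT) = 1.201698
x(T) = p + (x₀−p)·cosh(ωT) + (ẋ₀/ω)·sinh(ωT) ⇒ p·(1 − cosh) = x(T) − x₀·cosh − (ẋ₀/ω)·sinh
numerator   = 0.7889 − (0.2107)·1.563354 − (1.4160/3.1983)·1.201698 = -0.072533
denominator = 1 − 1.563354 = -0.563354
p = -0.072533 / -0.563354 = 0.1288

p = 0.1288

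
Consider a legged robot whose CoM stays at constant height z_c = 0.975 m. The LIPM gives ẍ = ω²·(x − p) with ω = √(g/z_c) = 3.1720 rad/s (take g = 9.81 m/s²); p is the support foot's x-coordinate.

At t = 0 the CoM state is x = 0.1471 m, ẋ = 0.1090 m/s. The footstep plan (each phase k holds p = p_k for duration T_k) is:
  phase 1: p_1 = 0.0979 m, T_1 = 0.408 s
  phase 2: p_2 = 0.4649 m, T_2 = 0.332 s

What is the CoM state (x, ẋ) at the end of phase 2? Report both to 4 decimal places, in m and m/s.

phase 1: p=0.0979, T=0.408, ωT=1.294176, cosh=1.961056, sinh=1.686933; start (x,ẋ)=(0.147100, 0.109000) → end (x,ẋ)=(0.252352, 0.477022)
phase 2: p=0.4649, T=0.332, ωT=1.053104, cosh=1.607694, sinh=1.258841; start (x,ẋ)=(0.252352, 0.477022) → end (x,ẋ)=(0.312499, -0.081807)

x = 0.3125, ẋ = -0.0818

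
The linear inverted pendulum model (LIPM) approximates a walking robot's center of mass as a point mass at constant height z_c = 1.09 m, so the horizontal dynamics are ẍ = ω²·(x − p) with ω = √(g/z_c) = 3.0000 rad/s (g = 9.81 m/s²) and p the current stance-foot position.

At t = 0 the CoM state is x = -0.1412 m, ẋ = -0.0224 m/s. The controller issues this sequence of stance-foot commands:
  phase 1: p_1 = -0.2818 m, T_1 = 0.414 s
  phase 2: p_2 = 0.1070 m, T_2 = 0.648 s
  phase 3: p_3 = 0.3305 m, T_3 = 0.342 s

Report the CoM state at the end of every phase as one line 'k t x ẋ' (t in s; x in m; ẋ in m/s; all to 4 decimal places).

phase 1: p=-0.2818, T=0.414, ωT=1.242000, cosh=1.875669, sinh=1.586863; start (x,ẋ)=(-0.141200, -0.022400) → end (x,ẋ)=(-0.029930, 0.627324)
phase 2: p=0.1070, T=0.648, ωT=1.944000, cosh=3.564886, sinh=3.421756; start (x,ẋ)=(-0.029930, 0.627324) → end (x,ẋ)=(0.334378, 0.830719)
phase 3: p=0.3305, T=0.342, ωT=1.026000, cosh=1.574161, sinh=1.215723; start (x,ẋ)=(0.334378, 0.830719) → end (x,ẋ)=(0.673246, 1.321830)

1 0.4140 -0.0299 0.6273
2 1.0620 0.3344 0.8307
3 1.4040 0.6732 1.3218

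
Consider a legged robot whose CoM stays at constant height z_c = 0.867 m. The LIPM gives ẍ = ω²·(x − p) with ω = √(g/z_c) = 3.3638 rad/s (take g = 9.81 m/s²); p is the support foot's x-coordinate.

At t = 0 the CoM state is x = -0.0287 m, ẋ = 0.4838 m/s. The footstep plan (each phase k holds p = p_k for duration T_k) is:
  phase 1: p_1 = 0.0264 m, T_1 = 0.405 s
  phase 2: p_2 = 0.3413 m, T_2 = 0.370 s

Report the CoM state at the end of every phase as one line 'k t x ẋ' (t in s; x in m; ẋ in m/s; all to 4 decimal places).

phase 1: p=0.0264, T=0.405, ωT=1.362339, cosh=2.080689, sinh=1.824628; start (x,ẋ)=(-0.028700, 0.483800) → end (x,ẋ)=(0.174182, 0.668451)
phase 2: p=0.3413, T=0.370, ωT=1.244606, cosh=1.879811, sinh=1.591756; start (x,ẋ)=(0.174182, 0.668451) → end (x,ẋ)=(0.343462, 0.361753)

1 0.4050 0.1742 0.6685
2 0.7750 0.3435 0.3618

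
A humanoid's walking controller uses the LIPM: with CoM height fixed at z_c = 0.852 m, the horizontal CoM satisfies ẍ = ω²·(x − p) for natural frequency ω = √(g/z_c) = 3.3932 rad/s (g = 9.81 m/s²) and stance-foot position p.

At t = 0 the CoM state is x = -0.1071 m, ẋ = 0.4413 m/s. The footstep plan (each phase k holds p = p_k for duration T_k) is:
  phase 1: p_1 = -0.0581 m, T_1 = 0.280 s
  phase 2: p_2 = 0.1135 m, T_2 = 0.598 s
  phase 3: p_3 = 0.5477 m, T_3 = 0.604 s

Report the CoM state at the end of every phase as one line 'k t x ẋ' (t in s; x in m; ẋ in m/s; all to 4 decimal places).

1 0.2800 0.0121 0.4731
2 0.8780 0.2422 0.5442
3 1.4820 -0.0456 -1.8094

phase 1: p=-0.0581, T=0.280, ωT=0.950096, cosh=1.486331, sinh=1.099627; start (x,ẋ)=(-0.107100, 0.441300) → end (x,ẋ)=(0.012081, 0.473086)
phase 2: p=0.1135, T=0.598, ωT=2.029134, cosh=3.869471, sinh=3.738022; start (x,ẋ)=(0.012081, 0.473086) → end (x,ẋ)=(0.242224, 0.544209)
phase 3: p=0.5477, T=0.604, ωT=2.049493, cosh=3.946381, sinh=3.817581; start (x,ẋ)=(0.242224, 0.544209) → end (x,ẋ)=(-0.045553, -1.809425)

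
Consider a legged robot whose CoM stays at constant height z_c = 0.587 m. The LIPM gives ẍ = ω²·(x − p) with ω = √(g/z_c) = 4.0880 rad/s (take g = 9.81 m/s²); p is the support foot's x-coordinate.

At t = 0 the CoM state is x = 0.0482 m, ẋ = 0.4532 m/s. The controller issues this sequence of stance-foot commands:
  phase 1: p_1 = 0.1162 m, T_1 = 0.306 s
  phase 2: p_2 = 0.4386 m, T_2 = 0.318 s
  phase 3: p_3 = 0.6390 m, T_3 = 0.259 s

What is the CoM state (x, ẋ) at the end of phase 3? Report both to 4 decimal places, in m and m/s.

phase 1: p=0.1162, T=0.306, ωT=1.250928, cosh=1.889911, sinh=1.603672; start (x,ẋ)=(0.048200, 0.453200) → end (x,ẋ)=(0.165471, 0.410713)
phase 2: p=0.4386, T=0.318, ωT=1.299984, cosh=1.970887, sinh=1.698351; start (x,ẋ)=(0.165471, 0.410713) → end (x,ẋ)=(0.070923, -1.086829)
phase 3: p=0.6390, T=0.259, ωT=1.058792, cosh=1.614880, sinh=1.268006; start (x,ẋ)=(0.070923, -1.086829) → end (x,ẋ)=(-0.615487, -4.699788)

x = -0.6155, ẋ = -4.6998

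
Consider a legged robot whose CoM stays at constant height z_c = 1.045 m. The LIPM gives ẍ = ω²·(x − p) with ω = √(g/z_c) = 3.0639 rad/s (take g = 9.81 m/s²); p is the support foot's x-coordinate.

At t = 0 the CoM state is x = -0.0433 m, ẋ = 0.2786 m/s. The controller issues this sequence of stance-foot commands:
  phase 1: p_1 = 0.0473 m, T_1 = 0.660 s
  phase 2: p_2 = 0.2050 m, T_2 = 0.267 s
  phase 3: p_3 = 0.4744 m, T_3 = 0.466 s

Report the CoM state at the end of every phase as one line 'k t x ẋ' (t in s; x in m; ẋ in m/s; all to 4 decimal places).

1 0.6600 0.0365 0.0406
2 0.9270 -0.0110 -0.4160
3 1.3930 -0.8624 -3.8388

phase 1: p=0.0473, T=0.660, ωT=2.022174, cosh=3.843549, sinh=3.711182; start (x,ẋ)=(-0.043300, 0.278600) → end (x,ẋ)=(0.036532, 0.040628)
phase 2: p=0.2050, T=0.267, ωT=0.818061, cosh=1.353694, sinh=0.912408; start (x,ẋ)=(0.036532, 0.040628) → end (x,ẋ)=(-0.010956, -0.415959)
phase 3: p=0.4744, T=0.466, ωT=1.427777, cosh=2.204632, sinh=1.964790; start (x,ẋ)=(-0.010956, -0.415959) → end (x,ẋ)=(-0.862373, -3.838841)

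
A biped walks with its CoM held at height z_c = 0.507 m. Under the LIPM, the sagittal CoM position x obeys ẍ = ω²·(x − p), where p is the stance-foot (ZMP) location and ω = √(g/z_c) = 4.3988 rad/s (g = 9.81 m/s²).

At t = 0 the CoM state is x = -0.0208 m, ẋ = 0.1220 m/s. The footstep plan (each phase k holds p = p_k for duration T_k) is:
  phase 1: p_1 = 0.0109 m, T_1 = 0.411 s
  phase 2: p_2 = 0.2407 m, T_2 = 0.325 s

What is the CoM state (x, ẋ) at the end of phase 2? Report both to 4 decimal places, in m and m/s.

x = -0.3184, ẋ = -2.2072

phase 1: p=0.0109, T=0.411, ωT=1.807907, cosh=3.130834, sinh=2.966837; start (x,ẋ)=(-0.020800, 0.122000) → end (x,ẋ)=(-0.006063, -0.031740)
phase 2: p=0.2407, T=0.325, ωT=1.429610, cosh=2.208236, sinh=1.968834; start (x,ẋ)=(-0.006063, -0.031740) → end (x,ẋ)=(-0.318417, -2.207179)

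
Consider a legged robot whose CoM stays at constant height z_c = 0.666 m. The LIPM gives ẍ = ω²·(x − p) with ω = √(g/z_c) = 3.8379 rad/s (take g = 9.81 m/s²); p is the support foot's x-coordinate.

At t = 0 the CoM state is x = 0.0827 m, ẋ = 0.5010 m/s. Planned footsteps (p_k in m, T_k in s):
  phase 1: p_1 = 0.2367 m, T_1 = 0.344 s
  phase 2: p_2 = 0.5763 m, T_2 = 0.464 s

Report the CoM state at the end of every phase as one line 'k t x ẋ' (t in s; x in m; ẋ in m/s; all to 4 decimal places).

phase 1: p=0.2367, T=0.344, ωT=1.320238, cosh=2.005691, sinh=1.738620; start (x,ẋ)=(0.082700, 0.501000) → end (x,ẋ)=(0.154783, -0.022736)
phase 2: p=0.5763, T=0.464, ωT=1.780786, cosh=3.051511, sinh=2.883006; start (x,ẋ)=(0.154783, -0.022736) → end (x,ẋ)=(-0.727043, -4.733332)

1 0.3440 0.1548 -0.0227
2 0.8080 -0.7270 -4.7333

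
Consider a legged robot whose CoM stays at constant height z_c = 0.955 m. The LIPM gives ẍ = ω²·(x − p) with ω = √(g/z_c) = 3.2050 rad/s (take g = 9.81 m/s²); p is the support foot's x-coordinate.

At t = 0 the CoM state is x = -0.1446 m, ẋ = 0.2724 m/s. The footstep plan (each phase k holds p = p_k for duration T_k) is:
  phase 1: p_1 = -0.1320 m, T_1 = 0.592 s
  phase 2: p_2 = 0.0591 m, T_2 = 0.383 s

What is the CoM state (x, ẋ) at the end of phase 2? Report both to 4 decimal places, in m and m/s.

x = 0.5266, ẋ = 1.6915

phase 1: p=-0.1320, T=0.592, ωT=1.897360, cosh=3.409115, sinh=3.259151; start (x,ẋ)=(-0.144600, 0.272400) → end (x,ẋ)=(0.102048, 0.797029)
phase 2: p=0.0591, T=0.383, ωT=1.227515, cosh=1.852879, sinh=1.559859; start (x,ẋ)=(0.102048, 0.797029) → end (x,ẋ)=(0.526587, 1.691508)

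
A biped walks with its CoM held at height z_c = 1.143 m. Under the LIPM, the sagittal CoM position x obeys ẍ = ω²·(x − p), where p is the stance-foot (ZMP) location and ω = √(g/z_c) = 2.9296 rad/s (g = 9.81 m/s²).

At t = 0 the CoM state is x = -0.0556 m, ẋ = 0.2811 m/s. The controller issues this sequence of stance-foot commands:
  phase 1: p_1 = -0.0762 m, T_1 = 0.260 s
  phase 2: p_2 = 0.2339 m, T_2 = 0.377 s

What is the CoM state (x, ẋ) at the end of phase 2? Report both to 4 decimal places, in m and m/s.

phase 1: p=-0.0762, T=0.260, ωT=0.761696, cosh=1.304390, sinh=0.837516; start (x,ẋ)=(-0.055600, 0.281100) → end (x,ẋ)=(0.031031, 0.417208)
phase 2: p=0.2339, T=0.377, ωT=1.104459, cosh=1.674491, sinh=1.343101; start (x,ẋ)=(0.031031, 0.417208) → end (x,ẋ)=(0.085471, -0.099626)

x = 0.0855, ẋ = -0.0996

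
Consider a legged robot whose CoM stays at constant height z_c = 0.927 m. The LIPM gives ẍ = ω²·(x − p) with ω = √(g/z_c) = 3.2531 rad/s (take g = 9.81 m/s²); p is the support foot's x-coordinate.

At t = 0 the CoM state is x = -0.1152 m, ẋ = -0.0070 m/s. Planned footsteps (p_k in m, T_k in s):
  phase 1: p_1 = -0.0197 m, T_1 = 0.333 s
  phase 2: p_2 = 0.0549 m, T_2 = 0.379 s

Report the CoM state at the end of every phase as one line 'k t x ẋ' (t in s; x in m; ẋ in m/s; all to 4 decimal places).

phase 1: p=-0.0197, T=0.333, ωT=1.083282, cosh=1.646422, sinh=1.307939; start (x,ẋ)=(-0.115200, -0.007000) → end (x,ẋ)=(-0.179748, -0.417864)
phase 2: p=0.0549, T=0.379, ωT=1.232925, cosh=1.861345, sinh=1.569906; start (x,ẋ)=(-0.179748, -0.417864) → end (x,ẋ)=(-0.583516, -1.976149)

1 0.3330 -0.1797 -0.4179
2 0.7120 -0.5835 -1.9761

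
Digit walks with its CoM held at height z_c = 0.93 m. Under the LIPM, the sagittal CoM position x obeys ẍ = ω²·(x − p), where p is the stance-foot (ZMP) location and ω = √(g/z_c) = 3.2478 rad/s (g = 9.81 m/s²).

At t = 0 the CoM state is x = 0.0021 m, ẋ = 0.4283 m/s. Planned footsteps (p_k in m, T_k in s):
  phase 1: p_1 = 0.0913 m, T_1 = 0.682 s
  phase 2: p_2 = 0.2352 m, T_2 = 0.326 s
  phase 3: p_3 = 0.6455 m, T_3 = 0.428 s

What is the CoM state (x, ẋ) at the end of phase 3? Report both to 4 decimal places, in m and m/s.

x = 1.1933, ẋ = 2.1581

phase 1: p=0.0913, T=0.682, ωT=2.215000, cosh=4.635280, sinh=4.526126; start (x,ẋ)=(0.002100, 0.428300) → end (x,ẋ)=(0.274711, 0.674055)
phase 2: p=0.2352, T=0.326, ωT=1.058783, cosh=1.614869, sinh=1.267991; start (x,ẋ)=(0.274711, 0.674055) → end (x,ẋ)=(0.562166, 1.251223)
phase 3: p=0.6455, T=0.428, ωT=1.390058, cosh=2.132073, sinh=1.883012; start (x,ẋ)=(0.562166, 1.251223) → end (x,ẋ)=(1.193261, 2.158057)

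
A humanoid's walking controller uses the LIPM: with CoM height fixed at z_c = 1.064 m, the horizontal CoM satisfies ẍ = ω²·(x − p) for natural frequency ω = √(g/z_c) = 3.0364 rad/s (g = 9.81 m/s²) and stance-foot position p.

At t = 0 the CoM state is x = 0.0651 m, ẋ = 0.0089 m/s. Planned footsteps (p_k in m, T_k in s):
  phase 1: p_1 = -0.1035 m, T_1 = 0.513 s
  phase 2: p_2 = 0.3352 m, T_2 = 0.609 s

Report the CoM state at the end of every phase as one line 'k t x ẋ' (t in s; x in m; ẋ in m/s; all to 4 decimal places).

phase 1: p=-0.1035, T=0.513, ωT=1.557673, cosh=2.479193, sinh=2.268568; start (x,ẋ)=(0.065100, 0.008900) → end (x,ẋ)=(0.321141, 1.183429)
phase 2: p=0.3352, T=0.609, ωT=1.849168, cosh=3.255948, sinh=3.098580; start (x,ẋ)=(0.321141, 1.183429) → end (x,ẋ)=(1.497089, 3.720912)

1 0.5130 0.3211 1.1834
2 1.1220 1.4971 3.7209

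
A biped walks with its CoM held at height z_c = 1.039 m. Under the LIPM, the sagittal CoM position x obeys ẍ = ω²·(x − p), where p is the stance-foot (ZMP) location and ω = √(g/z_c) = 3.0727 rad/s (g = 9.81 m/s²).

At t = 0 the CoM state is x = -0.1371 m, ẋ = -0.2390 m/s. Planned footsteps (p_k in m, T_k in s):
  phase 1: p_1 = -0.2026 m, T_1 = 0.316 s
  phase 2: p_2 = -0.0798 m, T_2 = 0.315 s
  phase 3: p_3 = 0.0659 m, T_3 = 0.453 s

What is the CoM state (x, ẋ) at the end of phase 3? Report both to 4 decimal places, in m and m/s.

phase 1: p=-0.2026, T=0.316, ωT=0.970973, cosh=1.509614, sinh=1.130899; start (x,ẋ)=(-0.137100, -0.239000) → end (x,ẋ)=(-0.191684, -0.133191)
phase 2: p=-0.0798, T=0.315, ωT=0.967901, cosh=1.506146, sinh=1.126266; start (x,ẋ)=(-0.191684, -0.133191) → end (x,ẋ)=(-0.297133, -0.587798)
phase 3: p=0.0659, T=0.453, ωT=1.391933, cosh=2.135606, sinh=1.887012; start (x,ẋ)=(-0.297133, -0.587798) → end (x,ẋ)=(-1.070375, -3.360250)

x = -1.0704, ẋ = -3.3602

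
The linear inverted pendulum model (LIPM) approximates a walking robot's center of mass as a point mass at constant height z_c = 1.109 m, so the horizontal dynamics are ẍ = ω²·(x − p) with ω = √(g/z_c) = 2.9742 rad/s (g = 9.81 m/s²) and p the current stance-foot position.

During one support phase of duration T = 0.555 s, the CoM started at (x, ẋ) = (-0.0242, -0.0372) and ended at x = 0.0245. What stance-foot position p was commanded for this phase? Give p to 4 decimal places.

p = -0.0713

ωT = 2.9742·0.555 = 1.650681; cosh(ωT) = 2.701223, sinh(ωT) = 2.509304
x(T) = p + (x₀−p)·cosh(ωT) + (ẋ₀/ω)·sinh(ωT) ⇒ p·(1 − cosh) = x(T) − x₀·cosh − (ẋ₀/ω)·sinh
numerator   = 0.0245 − (-0.0242)·2.701223 − (-0.0372/2.9742)·2.509304 = 0.121255
denominator = 1 − 2.701223 = -1.701223
p = 0.121255 / -1.701223 = -0.0713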